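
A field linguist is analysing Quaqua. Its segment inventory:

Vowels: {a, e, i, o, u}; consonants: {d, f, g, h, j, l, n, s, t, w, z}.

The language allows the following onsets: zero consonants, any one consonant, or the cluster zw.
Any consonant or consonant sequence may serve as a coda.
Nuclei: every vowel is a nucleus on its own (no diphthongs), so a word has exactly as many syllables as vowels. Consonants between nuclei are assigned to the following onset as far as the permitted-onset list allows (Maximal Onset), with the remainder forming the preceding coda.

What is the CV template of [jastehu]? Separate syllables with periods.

Vowels present: a, e, u; each is a nucleus, giving 3 syllables.
Between /a/ (V1) and /e/ (V2): cluster /st/ — the longest permitted-onset suffix is /t/; onset = /t/, preceding coda = /s/.
Between /e/ (V2) and /u/ (V3): just /h/ — single C goes to the following onset.
Putting it together: jas.te.hu.
Mapping each syllable to C/V: /jas/ → CVC, /te/ → CV, /hu/ → CV.

CVC.CV.CV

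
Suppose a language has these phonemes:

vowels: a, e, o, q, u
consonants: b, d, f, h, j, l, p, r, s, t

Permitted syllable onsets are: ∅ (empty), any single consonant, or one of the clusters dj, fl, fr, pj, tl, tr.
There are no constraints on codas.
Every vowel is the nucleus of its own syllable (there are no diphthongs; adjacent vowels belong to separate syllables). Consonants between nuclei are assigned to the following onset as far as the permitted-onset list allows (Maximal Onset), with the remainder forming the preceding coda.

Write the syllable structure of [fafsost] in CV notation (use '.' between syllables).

Nuclei (vowels): a, o → 2 syllables.
σ1/σ2 boundary: /fs/; trying suffixes from longest down, /s/ is the first permitted one, so coda /f/ | onset /s/.
Result: faf.sost.
Mapping each syllable to C/V: /faf/ → CVC, /sost/ → CVCC.

CVC.CVCC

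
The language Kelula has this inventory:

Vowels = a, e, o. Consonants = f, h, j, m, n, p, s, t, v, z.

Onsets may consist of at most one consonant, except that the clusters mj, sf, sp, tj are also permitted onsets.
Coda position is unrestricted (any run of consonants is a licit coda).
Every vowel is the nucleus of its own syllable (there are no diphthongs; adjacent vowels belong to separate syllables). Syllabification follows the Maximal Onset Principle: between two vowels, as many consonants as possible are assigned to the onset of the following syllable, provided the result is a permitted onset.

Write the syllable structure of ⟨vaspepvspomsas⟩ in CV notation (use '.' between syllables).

CV.CCVCC.CCVC.CVC

Nuclei (vowels): a, e, o, a → 4 syllables.
/a…e/ gap (V1→V2): /sp/ — entire cluster is a permitted onset → onset /sp/, coda ∅.
/e…o/ gap (V2→V3): /pvsp/; trying suffixes from longest down, /sp/ is the first permitted one, so coda /pv/ | onset /sp/.
/o…a/ gap (V3→V4): /ms/ — longest licit onset from the right is /s/, leaving /m/ as coda.
So the parse is va.spepv.spom.sas.
Mapping each syllable to C/V: /va/ → CV, /spepv/ → CCVCC, /spom/ → CCVC, /sas/ → CVC.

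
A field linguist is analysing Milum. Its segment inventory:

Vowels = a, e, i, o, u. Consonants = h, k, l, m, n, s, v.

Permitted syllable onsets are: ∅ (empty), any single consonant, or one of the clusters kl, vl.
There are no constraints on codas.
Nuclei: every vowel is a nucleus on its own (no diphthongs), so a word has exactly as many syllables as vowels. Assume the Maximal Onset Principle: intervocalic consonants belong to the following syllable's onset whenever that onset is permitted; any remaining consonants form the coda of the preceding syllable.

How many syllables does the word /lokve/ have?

Vowels present: o, e; each is a nucleus, giving 2 syllables.

2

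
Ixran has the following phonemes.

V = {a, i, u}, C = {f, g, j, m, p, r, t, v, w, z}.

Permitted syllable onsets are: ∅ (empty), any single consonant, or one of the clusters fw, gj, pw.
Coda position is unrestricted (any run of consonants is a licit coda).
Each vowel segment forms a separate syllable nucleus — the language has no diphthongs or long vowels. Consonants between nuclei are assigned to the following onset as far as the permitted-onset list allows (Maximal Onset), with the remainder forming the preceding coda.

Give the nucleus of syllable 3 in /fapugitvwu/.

i

The vowels are a, u, i, u — 4 nuclei, so 4 syllables.
The third nucleus (vowel 3 from the left) is /i/.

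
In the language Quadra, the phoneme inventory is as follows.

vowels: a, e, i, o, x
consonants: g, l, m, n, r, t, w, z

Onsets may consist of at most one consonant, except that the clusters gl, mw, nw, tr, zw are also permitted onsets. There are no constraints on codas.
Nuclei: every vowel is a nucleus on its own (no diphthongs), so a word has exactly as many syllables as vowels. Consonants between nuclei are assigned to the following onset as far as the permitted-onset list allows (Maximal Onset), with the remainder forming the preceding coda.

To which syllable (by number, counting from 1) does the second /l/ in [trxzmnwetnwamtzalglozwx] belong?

The vowels are x, e, a, a, o, x — 6 nuclei, so 6 syllables.
Between /x/ (V1) and /e/ (V2): /zmnw/ — longest licit onset from the right is /nw/, leaving /zm/ as coda.
Between /e/ (V2) and /a/ (V3): /tnw/ — longest licit onset from the right is /nw/, leaving /t/ as coda.
Between /a/ (V3) and /a/ (V4): cluster /mtz/ — the longest permitted-onset suffix is /z/; onset = /z/, preceding coda = /mt/.
Between /a/ (V4) and /o/ (V5): /lgl/; trying suffixes from longest down, /gl/ is the first permitted one, so coda /l/ | onset /gl/.
Between /o/ (V5) and /x/ (V6): /zw/ — entire cluster is a permitted onset → onset /zw/, coda ∅.
Putting it together: trxzm.nwet.nwamt.zal.glo.zwx.
The second /l/ is in the onset of syllable 5 (/glo/).

5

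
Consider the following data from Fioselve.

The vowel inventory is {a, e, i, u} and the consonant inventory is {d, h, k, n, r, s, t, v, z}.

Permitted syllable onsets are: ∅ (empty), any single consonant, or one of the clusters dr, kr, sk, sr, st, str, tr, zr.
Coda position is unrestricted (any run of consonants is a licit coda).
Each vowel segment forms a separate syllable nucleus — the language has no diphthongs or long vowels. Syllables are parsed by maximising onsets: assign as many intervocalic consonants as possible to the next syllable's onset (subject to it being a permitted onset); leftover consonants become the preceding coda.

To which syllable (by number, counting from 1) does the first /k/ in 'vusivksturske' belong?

Vowels present: u, i, u, e; each is a nucleus, giving 4 syllables.
/u…i/ gap (V1→V2): /s/ → onset of the next syllable (single consonants are always licit onsets).
/i…u/ gap (V2→V3): /vkst/; trying suffixes from longest down, /st/ is the first permitted one, so coda /vk/ | onset /st/.
/u…e/ gap (V3→V4): /rsk/ splits as /r/ + /sk/ (/sk/ is the longest suffix that is a licit onset).
Putting it together: vu.sivk.stur.ske.
The first /k/ is in the coda of syllable 2 (/sivk/).

2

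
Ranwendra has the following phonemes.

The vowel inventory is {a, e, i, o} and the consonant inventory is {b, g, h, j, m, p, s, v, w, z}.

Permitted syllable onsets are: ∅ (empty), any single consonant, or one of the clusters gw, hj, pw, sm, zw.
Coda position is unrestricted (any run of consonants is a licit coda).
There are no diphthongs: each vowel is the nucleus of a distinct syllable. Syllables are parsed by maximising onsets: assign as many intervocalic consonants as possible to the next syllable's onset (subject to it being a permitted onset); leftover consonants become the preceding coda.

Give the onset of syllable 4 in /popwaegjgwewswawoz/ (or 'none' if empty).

Nuclei (vowels): o, a, e, e, a, o → 6 syllables.
/o…a/ gap (V1→V2): /pw/ — entire cluster is a permitted onset → onset /pw/, coda ∅.
/a…e/ gap (V2→V3): nothing intervenes; syllable break is V.V.
/e…e/ gap (V3→V4): /gjgw/ — longest licit onset from the right is /gw/, leaving /gj/ as coda.
/e…a/ gap (V4→V5): cluster /wsw/ — the longest permitted-onset suffix is /w/; onset = /w/, preceding coda = /ws/.
/a…o/ gap (V5→V6): /w/ is a single consonant, so it becomes the next onset.
So the parse is po.pwa.egj.gwews.wa.woz.
Syllable 4 is /gwews/: onset /gw/, nucleus /e/, coda /ws/.

gw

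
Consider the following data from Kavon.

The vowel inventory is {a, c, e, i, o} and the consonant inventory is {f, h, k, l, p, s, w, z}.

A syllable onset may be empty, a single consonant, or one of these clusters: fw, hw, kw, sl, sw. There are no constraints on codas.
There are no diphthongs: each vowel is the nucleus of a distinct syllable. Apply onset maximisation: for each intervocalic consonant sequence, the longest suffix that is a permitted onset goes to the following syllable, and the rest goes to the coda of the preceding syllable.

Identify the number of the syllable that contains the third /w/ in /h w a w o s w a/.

Nuclei (vowels): a, o, a → 3 syllables.
Between /a/ (V1) and /o/ (V2): /w/ → onset of the next syllable (single consonants are always licit onsets).
Between /o/ (V2) and /a/ (V3): /sw/ — entire cluster is a permitted onset → onset /sw/, coda ∅.
So the parse is hwa.wo.swa.
The third /w/ is in the onset of syllable 3 (/swa/).

3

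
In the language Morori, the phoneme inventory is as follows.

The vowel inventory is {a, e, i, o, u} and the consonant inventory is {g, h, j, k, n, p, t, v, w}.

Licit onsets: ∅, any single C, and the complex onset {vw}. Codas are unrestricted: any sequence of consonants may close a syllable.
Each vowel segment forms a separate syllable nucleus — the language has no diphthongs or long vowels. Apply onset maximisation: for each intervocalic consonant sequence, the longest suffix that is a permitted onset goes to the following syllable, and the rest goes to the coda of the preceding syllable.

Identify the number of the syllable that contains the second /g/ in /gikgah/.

2

Vowels present: i, a; each is a nucleus, giving 2 syllables.
V1 /i/ – V2 /a/: /kg/ — longest licit onset from the right is /g/, leaving /k/ as coda.
Result: gik.gah.
The second /g/ is in the onset of syllable 2 (/gah/).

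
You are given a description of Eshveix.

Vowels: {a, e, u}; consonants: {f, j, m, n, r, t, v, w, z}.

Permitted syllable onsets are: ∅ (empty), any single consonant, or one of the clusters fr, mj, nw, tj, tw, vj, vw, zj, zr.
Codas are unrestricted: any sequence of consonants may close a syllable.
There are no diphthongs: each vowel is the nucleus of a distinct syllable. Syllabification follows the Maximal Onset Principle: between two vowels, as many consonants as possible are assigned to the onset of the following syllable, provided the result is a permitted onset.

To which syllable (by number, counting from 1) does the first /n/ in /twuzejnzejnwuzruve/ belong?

Vowels present: u, e, e, u, u, e; each is a nucleus, giving 6 syllables.
V1 /u/ – V2 /e/: /z/ → onset of the next syllable (single consonants are always licit onsets).
V2 /e/ – V3 /e/: /jnz/ splits as /jn/ + /z/ (/z/ is the longest suffix that is a licit onset).
V3 /e/ – V4 /u/: /jnw/; trying suffixes from longest down, /nw/ is the first permitted one, so coda /j/ | onset /nw/.
V4 /u/ – V5 /u/: /zr/ is a licit onset in full, so it all attaches to the next syllable.
V5 /u/ – V6 /e/: just /v/ — single C goes to the following onset.
Result: twu.zejn.zej.nwu.zru.ve.
The first /n/ is in the coda of syllable 2 (/zejn/).

2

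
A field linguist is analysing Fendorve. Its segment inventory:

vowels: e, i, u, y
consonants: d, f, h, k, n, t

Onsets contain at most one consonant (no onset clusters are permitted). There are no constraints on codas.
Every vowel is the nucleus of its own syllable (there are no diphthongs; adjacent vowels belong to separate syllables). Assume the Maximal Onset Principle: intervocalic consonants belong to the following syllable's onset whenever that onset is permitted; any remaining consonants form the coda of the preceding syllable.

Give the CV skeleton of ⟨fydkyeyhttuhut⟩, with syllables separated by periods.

CVC.CV.V.VCC.CV.CVC

Vowels present: y, y, e, y, u, u; each is a nucleus, giving 6 syllables.
Between /y/ (V1) and /y/ (V2): /dk/ splits as /d/ + /k/ (/k/ is the longest suffix that is a licit onset).
Between /y/ (V2) and /e/ (V3): hiatus — the boundary sits between the two vowels.
Between /e/ (V3) and /y/ (V4): hiatus — the boundary sits between the two vowels.
Between /y/ (V4) and /u/ (V5): cluster /htt/ — the longest permitted-onset suffix is /t/; onset = /t/, preceding coda = /ht/.
Between /u/ (V5) and /u/ (V6): /h/ → onset of the next syllable (single consonants are always licit onsets).
Syllabification: fyd.ky.e.yht.tu.hut.
Mapping each syllable to C/V: /fyd/ → CVC, /ky/ → CV, /e/ → V, /yht/ → VCC, /tu/ → CV, /hut/ → CVC.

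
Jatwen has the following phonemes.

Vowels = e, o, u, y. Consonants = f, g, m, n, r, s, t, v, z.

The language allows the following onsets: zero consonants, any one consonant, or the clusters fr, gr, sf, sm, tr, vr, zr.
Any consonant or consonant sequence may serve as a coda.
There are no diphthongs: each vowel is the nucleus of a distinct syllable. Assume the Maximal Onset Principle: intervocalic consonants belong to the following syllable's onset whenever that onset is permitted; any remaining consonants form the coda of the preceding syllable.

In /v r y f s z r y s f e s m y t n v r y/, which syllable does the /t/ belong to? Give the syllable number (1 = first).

4

Nuclei (vowels): y, y, e, y, y → 5 syllables.
/y…y/ gap (V1→V2): /fszr/; trying suffixes from longest down, /zr/ is the first permitted one, so coda /fs/ | onset /zr/.
/y…e/ gap (V2→V3): cluster /sf/ — /sf/ is itself a permitted onset, so the whole cluster goes right; preceding coda = ∅.
/e…y/ gap (V3→V4): /sm/ — entire cluster is a permitted onset → onset /sm/, coda ∅.
/y…y/ gap (V4→V5): /tnvr/ — longest licit onset from the right is /vr/, leaving /tn/ as coda.
Syllabification: vryfs.zry.sfe.smytn.vry.
The /t/ is in the coda of syllable 4 (/smytn/).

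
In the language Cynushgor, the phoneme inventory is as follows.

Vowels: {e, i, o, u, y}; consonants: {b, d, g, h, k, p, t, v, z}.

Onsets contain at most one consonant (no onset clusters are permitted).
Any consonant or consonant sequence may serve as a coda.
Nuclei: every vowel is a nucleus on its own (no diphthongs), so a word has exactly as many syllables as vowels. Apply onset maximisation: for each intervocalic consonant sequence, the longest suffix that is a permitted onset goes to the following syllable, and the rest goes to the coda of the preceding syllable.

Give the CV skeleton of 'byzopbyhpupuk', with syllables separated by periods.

CV.CVC.CVC.CV.CVC

Nuclei (vowels): y, o, y, u, u → 5 syllables.
σ1/σ2 boundary: just /z/ — single C goes to the following onset.
σ2/σ3 boundary: /pb/ splits as /p/ + /b/ (/b/ is the longest suffix that is a licit onset).
σ3/σ4 boundary: /hp/ splits as /h/ + /p/ (/p/ is the longest suffix that is a licit onset).
σ4/σ5 boundary: /p/ → onset of the next syllable (single consonants are always licit onsets).
Result: by.zop.byh.pu.puk.
Mapping each syllable to C/V: /by/ → CV, /zop/ → CVC, /byh/ → CVC, /pu/ → CV, /puk/ → CVC.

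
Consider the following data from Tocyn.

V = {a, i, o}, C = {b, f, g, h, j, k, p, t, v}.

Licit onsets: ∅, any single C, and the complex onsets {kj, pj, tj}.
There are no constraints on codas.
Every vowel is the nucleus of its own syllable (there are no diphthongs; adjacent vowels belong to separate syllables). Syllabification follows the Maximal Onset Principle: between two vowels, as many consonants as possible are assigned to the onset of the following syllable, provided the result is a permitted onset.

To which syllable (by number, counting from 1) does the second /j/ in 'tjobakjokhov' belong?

3

The vowels are o, a, o, o — 4 nuclei, so 4 syllables.
σ1/σ2 boundary: just /b/ — single C goes to the following onset.
σ2/σ3 boundary: /kj/ is a licit onset in full, so it all attaches to the next syllable.
σ3/σ4 boundary: /kh/; trying suffixes from longest down, /h/ is the first permitted one, so coda /k/ | onset /h/.
Syllabification: tjo.ba.kjok.hov.
The second /j/ is in the onset of syllable 3 (/kjok/).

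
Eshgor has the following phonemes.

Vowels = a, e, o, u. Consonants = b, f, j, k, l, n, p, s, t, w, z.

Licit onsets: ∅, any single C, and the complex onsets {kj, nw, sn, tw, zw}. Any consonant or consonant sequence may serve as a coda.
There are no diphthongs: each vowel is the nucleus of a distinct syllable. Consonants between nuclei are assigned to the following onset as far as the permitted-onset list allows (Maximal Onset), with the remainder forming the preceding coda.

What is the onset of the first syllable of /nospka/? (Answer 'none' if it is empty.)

n

Nuclei (vowels): o, a → 2 syllables.
σ1/σ2 boundary: cluster /spk/ — the longest permitted-onset suffix is /k/; onset = /k/, preceding coda = /sp/.
Syllabification: nosp.ka.
Syllable 1 is /nosp/: onset /n/, nucleus /o/, coda /sp/.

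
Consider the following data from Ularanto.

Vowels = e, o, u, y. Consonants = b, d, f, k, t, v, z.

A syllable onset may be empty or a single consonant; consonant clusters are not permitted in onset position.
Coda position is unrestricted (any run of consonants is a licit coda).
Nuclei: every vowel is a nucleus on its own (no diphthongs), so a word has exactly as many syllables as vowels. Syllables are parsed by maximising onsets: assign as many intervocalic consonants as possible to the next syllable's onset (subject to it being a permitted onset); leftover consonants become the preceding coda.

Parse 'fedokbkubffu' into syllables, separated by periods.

Vowels present: e, o, u, u; each is a nucleus, giving 4 syllables.
V1 /e/ – V2 /o/: /d/ is a single consonant, so it becomes the next onset.
V2 /o/ – V3 /u/: cluster /kbk/ — the longest permitted-onset suffix is /k/; onset = /k/, preceding coda = /kb/.
V3 /u/ – V4 /u/: /bff/ — longest licit onset from the right is /f/, leaving /bf/ as coda.

fe.dokb.kubf.fu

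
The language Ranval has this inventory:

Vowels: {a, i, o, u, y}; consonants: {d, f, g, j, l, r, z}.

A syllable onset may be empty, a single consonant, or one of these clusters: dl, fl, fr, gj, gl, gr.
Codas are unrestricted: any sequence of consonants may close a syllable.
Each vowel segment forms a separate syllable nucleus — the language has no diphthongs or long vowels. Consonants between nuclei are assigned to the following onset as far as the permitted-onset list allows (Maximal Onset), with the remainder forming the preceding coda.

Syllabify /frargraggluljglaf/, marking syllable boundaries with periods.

frar.grag.glulj.glaf

Nuclei (vowels): a, a, u, a → 4 syllables.
/a…a/ gap (V1→V2): cluster /rgr/ — the longest permitted-onset suffix is /gr/; onset = /gr/, preceding coda = /r/.
/a…u/ gap (V2→V3): /ggl/ splits as /g/ + /gl/ (/gl/ is the longest suffix that is a licit onset).
/u…a/ gap (V3→V4): /ljgl/; trying suffixes from longest down, /gl/ is the first permitted one, so coda /lj/ | onset /gl/.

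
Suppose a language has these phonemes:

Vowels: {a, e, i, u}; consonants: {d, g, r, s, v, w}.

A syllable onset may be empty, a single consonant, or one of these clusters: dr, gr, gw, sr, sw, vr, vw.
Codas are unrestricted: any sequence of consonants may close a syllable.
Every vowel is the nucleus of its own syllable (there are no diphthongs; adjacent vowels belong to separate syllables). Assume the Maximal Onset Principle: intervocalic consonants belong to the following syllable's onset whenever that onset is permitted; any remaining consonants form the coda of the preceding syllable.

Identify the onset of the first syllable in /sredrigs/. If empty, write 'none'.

Nuclei (vowels): e, i → 2 syllables.
σ1/σ2 boundary: cluster /dr/ — /dr/ is itself a permitted onset, so the whole cluster goes right; preceding coda = ∅.
Putting it together: sre.drigs.
Syllable 1 is /sre/: onset /sr/, nucleus /e/, coda ∅.

sr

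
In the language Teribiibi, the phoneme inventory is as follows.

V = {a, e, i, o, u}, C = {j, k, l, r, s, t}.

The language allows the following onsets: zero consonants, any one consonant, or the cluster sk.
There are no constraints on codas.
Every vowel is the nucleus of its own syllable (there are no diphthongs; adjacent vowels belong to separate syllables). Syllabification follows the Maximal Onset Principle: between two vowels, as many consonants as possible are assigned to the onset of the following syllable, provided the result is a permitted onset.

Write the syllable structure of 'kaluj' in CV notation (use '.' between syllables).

CV.CVC

Vowels present: a, u; each is a nucleus, giving 2 syllables.
/a…u/ gap (V1→V2): just /l/ — single C goes to the following onset.
Syllabification: ka.luj.
Mapping each syllable to C/V: /ka/ → CV, /luj/ → CVC.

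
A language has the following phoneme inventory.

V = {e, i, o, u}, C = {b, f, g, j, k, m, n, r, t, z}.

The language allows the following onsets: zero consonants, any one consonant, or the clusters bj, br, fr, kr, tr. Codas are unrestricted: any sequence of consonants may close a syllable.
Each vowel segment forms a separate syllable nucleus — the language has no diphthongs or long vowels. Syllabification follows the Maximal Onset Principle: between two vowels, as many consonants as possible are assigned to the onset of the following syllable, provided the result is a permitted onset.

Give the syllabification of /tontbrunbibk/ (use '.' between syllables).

Nuclei (vowels): o, u, i → 3 syllables.
V1 /o/ – V2 /u/: /ntbr/; trying suffixes from longest down, /br/ is the first permitted one, so coda /nt/ | onset /br/.
V2 /u/ – V3 /i/: cluster /nb/ — the longest permitted-onset suffix is /b/; onset = /b/, preceding coda = /n/.

tont.brun.bibk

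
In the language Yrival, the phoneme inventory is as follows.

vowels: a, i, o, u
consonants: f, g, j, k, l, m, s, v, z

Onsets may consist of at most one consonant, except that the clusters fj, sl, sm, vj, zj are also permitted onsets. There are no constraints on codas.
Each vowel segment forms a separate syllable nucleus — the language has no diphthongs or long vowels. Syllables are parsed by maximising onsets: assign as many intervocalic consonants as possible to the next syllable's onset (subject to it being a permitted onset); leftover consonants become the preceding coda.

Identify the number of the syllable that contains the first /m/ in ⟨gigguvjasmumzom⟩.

Vowels present: i, u, a, u, o; each is a nucleus, giving 5 syllables.
σ1/σ2 boundary: /gg/ — longest licit onset from the right is /g/, leaving /g/ as coda.
σ2/σ3 boundary: cluster /vj/ — /vj/ is itself a permitted onset, so the whole cluster goes right; preceding coda = ∅.
σ3/σ4 boundary: /sm/ — entire cluster is a permitted onset → onset /sm/, coda ∅.
σ4/σ5 boundary: /mz/; trying suffixes from longest down, /z/ is the first permitted one, so coda /m/ | onset /z/.
So the parse is gig.gu.vja.smum.zom.
The first /m/ is in the onset of syllable 4 (/smum/).

4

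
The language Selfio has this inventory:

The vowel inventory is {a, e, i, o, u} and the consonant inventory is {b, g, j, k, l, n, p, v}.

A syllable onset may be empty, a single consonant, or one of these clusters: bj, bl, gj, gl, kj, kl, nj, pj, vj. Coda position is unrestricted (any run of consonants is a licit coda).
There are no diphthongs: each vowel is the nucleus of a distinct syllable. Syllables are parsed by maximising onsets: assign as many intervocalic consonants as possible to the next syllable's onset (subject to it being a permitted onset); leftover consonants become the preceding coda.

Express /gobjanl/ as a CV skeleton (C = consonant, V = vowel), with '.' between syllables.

CV.CCVCC

Vowels present: o, a; each is a nucleus, giving 2 syllables.
σ1/σ2 boundary: cluster /bj/ — /bj/ is itself a permitted onset, so the whole cluster goes right; preceding coda = ∅.
So the parse is go.bjanl.
Mapping each syllable to C/V: /go/ → CV, /bjanl/ → CCVCC.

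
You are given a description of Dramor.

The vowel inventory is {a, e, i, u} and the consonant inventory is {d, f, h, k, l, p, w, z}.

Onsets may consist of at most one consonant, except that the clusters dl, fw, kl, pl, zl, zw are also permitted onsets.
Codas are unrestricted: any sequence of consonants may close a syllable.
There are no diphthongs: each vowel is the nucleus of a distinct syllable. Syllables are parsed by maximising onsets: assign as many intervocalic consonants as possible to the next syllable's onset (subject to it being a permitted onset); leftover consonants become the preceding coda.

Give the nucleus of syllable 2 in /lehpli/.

i

Vowels present: e, i; each is a nucleus, giving 2 syllables.
The second nucleus (vowel 2 from the left) is /i/.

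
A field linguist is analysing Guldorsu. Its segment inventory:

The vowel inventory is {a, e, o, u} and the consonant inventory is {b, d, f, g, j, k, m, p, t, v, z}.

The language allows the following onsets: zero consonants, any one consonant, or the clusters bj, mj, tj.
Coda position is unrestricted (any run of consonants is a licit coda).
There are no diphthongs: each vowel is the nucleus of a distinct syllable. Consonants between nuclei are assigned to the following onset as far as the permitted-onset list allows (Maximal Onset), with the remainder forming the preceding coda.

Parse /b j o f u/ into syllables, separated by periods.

Nuclei (vowels): o, u → 2 syllables.
/o…u/ gap (V1→V2): /f/ → onset of the next syllable (single consonants are always licit onsets).

bjo.fu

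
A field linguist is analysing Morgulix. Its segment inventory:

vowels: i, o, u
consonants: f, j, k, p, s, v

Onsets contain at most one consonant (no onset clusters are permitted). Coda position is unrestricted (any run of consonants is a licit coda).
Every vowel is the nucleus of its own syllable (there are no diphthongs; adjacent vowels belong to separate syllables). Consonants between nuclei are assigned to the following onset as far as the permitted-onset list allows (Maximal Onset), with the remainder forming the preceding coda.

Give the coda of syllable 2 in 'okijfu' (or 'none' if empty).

Vowels present: o, i, u; each is a nucleus, giving 3 syllables.
V1 /o/ – V2 /i/: just /k/ — single C goes to the following onset.
V2 /i/ – V3 /u/: /jf/ splits as /j/ + /f/ (/f/ is the longest suffix that is a licit onset).
So the parse is o.kij.fu.
Syllable 2 is /kij/: onset /k/, nucleus /i/, coda /j/.

j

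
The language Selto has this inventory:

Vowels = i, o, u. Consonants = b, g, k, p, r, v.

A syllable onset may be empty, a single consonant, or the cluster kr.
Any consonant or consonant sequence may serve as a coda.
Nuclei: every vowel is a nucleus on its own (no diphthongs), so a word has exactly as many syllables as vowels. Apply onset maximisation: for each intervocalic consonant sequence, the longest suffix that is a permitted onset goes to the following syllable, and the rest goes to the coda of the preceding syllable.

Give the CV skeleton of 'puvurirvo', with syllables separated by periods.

The vowels are u, u, i, o — 4 nuclei, so 4 syllables.
σ1/σ2 boundary: /v/ is a single consonant, so it becomes the next onset.
σ2/σ3 boundary: just /r/ — single C goes to the following onset.
σ3/σ4 boundary: /rv/ splits as /r/ + /v/ (/v/ is the longest suffix that is a licit onset).
So the parse is pu.vu.rir.vo.
Mapping each syllable to C/V: /pu/ → CV, /vu/ → CV, /rir/ → CVC, /vo/ → CV.

CV.CV.CVC.CV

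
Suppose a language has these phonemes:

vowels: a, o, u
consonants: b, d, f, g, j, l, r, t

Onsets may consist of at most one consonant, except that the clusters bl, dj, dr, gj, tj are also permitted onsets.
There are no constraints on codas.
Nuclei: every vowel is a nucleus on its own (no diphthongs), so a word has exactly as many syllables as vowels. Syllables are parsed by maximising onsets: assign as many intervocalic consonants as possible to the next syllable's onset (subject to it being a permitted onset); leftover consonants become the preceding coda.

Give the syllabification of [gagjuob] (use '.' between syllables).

Nuclei (vowels): a, u, o → 3 syllables.
/a…u/ gap (V1→V2): cluster /gj/ — /gj/ is itself a permitted onset, so the whole cluster goes right; preceding coda = ∅.
/u…o/ gap (V2→V3): no consonants, so the boundary falls immediately after /u/.

ga.gju.ob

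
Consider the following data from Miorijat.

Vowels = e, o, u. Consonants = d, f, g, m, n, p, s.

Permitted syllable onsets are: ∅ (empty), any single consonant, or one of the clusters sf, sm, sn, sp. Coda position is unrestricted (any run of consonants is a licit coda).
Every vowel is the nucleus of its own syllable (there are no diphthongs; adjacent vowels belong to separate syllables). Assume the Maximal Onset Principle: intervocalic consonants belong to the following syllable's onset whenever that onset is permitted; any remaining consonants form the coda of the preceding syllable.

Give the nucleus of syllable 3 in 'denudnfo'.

The vowels are e, u, o — 3 nuclei, so 3 syllables.
The third nucleus (vowel 3 from the left) is /o/.

o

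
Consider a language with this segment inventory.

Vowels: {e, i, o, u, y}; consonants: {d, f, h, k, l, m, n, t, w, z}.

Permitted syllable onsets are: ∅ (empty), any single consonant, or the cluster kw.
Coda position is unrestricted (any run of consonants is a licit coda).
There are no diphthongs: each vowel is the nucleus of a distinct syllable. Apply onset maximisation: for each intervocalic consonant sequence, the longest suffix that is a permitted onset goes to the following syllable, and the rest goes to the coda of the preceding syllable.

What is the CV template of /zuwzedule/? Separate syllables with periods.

The vowels are u, e, u, e — 4 nuclei, so 4 syllables.
σ1/σ2 boundary: cluster /wz/ — the longest permitted-onset suffix is /z/; onset = /z/, preceding coda = /w/.
σ2/σ3 boundary: /d/ is a single consonant, so it becomes the next onset.
σ3/σ4 boundary: /l/ → onset of the next syllable (single consonants are always licit onsets).
Putting it together: zuw.ze.du.le.
Mapping each syllable to C/V: /zuw/ → CVC, /ze/ → CV, /du/ → CV, /le/ → CV.

CVC.CV.CV.CV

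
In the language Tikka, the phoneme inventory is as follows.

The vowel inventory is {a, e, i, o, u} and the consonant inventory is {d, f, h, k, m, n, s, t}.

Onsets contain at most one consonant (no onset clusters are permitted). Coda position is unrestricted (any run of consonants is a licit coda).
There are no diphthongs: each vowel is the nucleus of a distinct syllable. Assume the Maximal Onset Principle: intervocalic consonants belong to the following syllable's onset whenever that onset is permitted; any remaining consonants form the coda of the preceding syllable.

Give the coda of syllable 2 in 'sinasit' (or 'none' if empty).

Vowels present: i, a, i; each is a nucleus, giving 3 syllables.
V1 /i/ – V2 /a/: /n/ → onset of the next syllable (single consonants are always licit onsets).
V2 /a/ – V3 /i/: just /s/ — single C goes to the following onset.
Result: si.na.sit.
Syllable 2 is /na/: onset /n/, nucleus /a/, coda ∅.

none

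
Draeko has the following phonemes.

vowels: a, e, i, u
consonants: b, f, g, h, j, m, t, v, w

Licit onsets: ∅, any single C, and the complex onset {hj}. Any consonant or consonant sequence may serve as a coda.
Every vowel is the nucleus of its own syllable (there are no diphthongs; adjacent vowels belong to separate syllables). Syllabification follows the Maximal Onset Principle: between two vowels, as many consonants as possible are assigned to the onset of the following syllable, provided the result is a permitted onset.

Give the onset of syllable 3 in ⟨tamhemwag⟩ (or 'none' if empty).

Vowels present: a, e, a; each is a nucleus, giving 3 syllables.
/a…e/ gap (V1→V2): /mh/ splits as /m/ + /h/ (/h/ is the longest suffix that is a licit onset).
/e…a/ gap (V2→V3): cluster /mw/ — the longest permitted-onset suffix is /w/; onset = /w/, preceding coda = /m/.
Result: tam.hem.wag.
Syllable 3 is /wag/: onset /w/, nucleus /a/, coda /g/.

w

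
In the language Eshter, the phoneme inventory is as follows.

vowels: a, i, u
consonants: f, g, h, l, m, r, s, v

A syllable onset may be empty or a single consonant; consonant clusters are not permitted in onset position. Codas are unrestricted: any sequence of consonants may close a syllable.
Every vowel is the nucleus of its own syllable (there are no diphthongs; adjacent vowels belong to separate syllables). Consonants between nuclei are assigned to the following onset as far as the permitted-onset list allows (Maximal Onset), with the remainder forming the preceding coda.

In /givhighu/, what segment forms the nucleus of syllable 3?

Nuclei (vowels): i, i, u → 3 syllables.
The third nucleus (vowel 3 from the left) is /u/.

u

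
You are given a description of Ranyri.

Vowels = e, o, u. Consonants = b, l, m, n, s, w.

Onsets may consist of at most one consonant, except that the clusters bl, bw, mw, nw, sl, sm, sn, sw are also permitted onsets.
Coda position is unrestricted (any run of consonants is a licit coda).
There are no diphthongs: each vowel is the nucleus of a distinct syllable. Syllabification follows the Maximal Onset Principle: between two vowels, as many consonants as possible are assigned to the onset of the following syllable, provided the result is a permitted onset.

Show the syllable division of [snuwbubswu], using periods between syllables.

Vowels present: u, u, u; each is a nucleus, giving 3 syllables.
V1 /u/ – V2 /u/: /wb/; trying suffixes from longest down, /b/ is the first permitted one, so coda /w/ | onset /b/.
V2 /u/ – V3 /u/: /bsw/ — longest licit onset from the right is /sw/, leaving /b/ as coda.

snuw.bub.swu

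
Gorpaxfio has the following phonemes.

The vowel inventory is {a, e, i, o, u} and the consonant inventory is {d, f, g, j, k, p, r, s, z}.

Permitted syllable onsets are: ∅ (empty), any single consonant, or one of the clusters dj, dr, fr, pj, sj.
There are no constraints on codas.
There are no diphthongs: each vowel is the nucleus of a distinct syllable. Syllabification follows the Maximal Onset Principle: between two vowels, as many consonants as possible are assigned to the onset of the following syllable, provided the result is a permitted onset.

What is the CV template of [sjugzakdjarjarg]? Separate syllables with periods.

CCVC.CVC.CCVC.CVCC

Nuclei (vowels): u, a, a, a → 4 syllables.
/u…a/ gap (V1→V2): /gz/ — longest licit onset from the right is /z/, leaving /g/ as coda.
/a…a/ gap (V2→V3): cluster /kdj/ — the longest permitted-onset suffix is /dj/; onset = /dj/, preceding coda = /k/.
/a…a/ gap (V3→V4): cluster /rj/ — the longest permitted-onset suffix is /j/; onset = /j/, preceding coda = /r/.
Syllabification: sjug.zak.djar.jarg.
Mapping each syllable to C/V: /sjug/ → CCVC, /zak/ → CVC, /djar/ → CCVC, /jarg/ → CVCC.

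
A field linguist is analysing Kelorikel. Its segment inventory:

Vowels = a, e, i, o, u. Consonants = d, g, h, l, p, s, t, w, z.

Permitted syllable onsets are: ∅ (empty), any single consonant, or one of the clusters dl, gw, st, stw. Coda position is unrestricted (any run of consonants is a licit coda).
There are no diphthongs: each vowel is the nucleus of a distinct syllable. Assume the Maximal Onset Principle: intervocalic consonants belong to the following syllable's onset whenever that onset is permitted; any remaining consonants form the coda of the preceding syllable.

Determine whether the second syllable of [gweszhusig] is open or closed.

The vowels are e, u, i — 3 nuclei, so 3 syllables.
V1 /e/ – V2 /u/: /szh/ — longest licit onset from the right is /h/, leaving /sz/ as coda.
V2 /u/ – V3 /i/: just /s/ — single C goes to the following onset.
Result: gwesz.hu.sig.
Syllable 2 is /hu/; it ends in its nucleus with no coda, so it is open.

open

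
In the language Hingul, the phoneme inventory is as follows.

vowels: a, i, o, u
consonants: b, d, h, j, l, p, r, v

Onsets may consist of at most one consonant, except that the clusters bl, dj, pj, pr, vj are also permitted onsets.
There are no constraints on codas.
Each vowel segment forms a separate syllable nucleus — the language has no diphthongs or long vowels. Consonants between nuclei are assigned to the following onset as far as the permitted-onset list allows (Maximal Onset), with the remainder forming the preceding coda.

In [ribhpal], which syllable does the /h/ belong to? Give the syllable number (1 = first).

Vowels present: i, a; each is a nucleus, giving 2 syllables.
V1 /i/ – V2 /a/: cluster /bhp/ — the longest permitted-onset suffix is /p/; onset = /p/, preceding coda = /bh/.
Putting it together: ribh.pal.
The /h/ is in the coda of syllable 1 (/ribh/).

1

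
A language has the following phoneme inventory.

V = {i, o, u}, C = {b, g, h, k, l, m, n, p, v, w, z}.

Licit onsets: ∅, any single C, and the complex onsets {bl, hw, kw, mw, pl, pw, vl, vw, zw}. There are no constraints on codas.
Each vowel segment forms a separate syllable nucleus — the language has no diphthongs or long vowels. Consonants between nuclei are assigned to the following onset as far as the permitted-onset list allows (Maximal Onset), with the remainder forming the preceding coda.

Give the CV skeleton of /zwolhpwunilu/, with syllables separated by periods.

Vowels present: o, u, i, u; each is a nucleus, giving 4 syllables.
V1 /o/ – V2 /u/: cluster /lhpw/ — the longest permitted-onset suffix is /pw/; onset = /pw/, preceding coda = /lh/.
V2 /u/ – V3 /i/: /n/ → onset of the next syllable (single consonants are always licit onsets).
V3 /i/ – V4 /u/: /l/ is a single consonant, so it becomes the next onset.
Putting it together: zwolh.pwu.ni.lu.
Mapping each syllable to C/V: /zwolh/ → CCVCC, /pwu/ → CCV, /ni/ → CV, /lu/ → CV.

CCVCC.CCV.CV.CV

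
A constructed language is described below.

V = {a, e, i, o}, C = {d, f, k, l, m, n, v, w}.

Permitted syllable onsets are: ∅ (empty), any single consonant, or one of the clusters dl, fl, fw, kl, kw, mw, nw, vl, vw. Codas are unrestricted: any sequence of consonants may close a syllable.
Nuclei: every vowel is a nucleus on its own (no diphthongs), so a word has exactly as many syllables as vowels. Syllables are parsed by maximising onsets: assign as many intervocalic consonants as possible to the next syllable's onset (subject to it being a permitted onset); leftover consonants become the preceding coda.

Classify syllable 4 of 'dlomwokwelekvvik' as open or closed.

The vowels are o, o, e, e, i — 5 nuclei, so 5 syllables.
Between /o/ (V1) and /o/ (V2): cluster /mw/ — /mw/ is itself a permitted onset, so the whole cluster goes right; preceding coda = ∅.
Between /o/ (V2) and /e/ (V3): /kw/ is a licit onset in full, so it all attaches to the next syllable.
Between /e/ (V3) and /e/ (V4): /l/ → onset of the next syllable (single consonants are always licit onsets).
Between /e/ (V4) and /i/ (V5): /kvv/ — longest licit onset from the right is /v/, leaving /kv/ as coda.
So the parse is dlo.mwo.kwe.lekv.vik.
Syllable 4 is /lekv/ with coda /kv/, so it is closed.

closed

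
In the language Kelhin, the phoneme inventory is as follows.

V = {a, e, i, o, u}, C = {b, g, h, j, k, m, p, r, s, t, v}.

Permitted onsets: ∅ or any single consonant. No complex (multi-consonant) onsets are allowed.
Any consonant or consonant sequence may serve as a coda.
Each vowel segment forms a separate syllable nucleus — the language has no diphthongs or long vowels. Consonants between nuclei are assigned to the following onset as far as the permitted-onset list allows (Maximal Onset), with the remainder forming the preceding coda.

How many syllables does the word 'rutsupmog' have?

3

The vowels are u, u, o — 3 nuclei, so 3 syllables.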